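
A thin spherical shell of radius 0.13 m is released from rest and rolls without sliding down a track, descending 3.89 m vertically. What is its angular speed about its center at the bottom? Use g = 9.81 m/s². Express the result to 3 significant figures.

For this body I = (2/3)MR², i.e. k = I/(MR²) = 2/3.
Pure rolling means v = ωR; then KE = ½Mv² + ½I(v/R)² = ½(1+k)Mv² = (5/6)Mv².
Energy conservation Mgh = ½(1+k)Mv² gives v = √(2gh/(1+k)) = √(2 × 9.81 × 3.89 / 1.667) = 6.767 m/s.
Then ω = v/R = 6.767 / 0.13 ≈ 52.1 rad/s.

ω ≈ 52.1 rad/s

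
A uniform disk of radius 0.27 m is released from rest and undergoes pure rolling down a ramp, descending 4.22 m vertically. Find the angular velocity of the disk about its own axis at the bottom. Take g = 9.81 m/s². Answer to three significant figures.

With I = (1/2)MR², the ratio k = I/(MR²) is 0.5.
Pure rolling means v = ωR; then KE = ½Mv² + ½I(v/R)² = ½(1+k)Mv² = (3/4)Mv².
Energy conservation Mgh = ½(1+k)Mv² gives v = √(2gh/(1+k)) = √(2 × 9.81 × 4.22 / 1.5) = 7.43 m/s.
Then ω = v/R = 7.43 / 0.27 ≈ 27.5 rad/s.

ω ≈ 27.5 rad/s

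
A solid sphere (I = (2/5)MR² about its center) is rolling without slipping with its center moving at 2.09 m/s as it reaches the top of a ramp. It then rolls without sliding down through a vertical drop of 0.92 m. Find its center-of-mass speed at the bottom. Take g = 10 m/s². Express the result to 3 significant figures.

For this body I = (2/5)MR², i.e. k = I/(MR²) = 0.4.
Since it rolls without slipping, ω = v/R and KE = ½Mv² + ½Iω² = ½(1+k)Mv² = (7/10)Mv².
Conserving energy between top and bottom: (7/10)Mv² = (7/10)Mv₀² + Mgh, hence v² = v₀² + 2gh/(1+k).
v = √(2.09² + 2×10×0.92/1.4) = √17.51 ≈ 4.18 m/s.

v ≈ 4.18 m/s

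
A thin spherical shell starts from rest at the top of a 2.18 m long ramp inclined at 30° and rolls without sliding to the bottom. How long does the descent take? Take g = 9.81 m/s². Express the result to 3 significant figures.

t ≈ 1.22 s

With I = (2/3)MR², the ratio k = I/(MR²) is 2/3.
Newton's second law down the slope: Mg sinθ − f = Ma. The torque equation fR = Iα (with α = a/R) gives f = kMa.
Hence a = g sinθ/(1+k) = 9.81×sin30°/1.667 = 2.943 m/s².
With constant a from rest, t = √(2L/a) = √(2·2.18/2.943) ≈ 1.22 s.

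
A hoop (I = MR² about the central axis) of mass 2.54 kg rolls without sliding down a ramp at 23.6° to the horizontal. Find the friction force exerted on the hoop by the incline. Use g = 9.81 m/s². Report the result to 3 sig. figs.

Here I = MR², so the shape factor k = I/(MR²) = 1.
Translational: Mg sinθ − f = Ma. Rotational about the CM: fR = Iα = kMRa, so f = kMa.
Combining, a = g sinθ/(1+k) and f = kMa = kMg sinθ/(1+k).
f = 1 × 2.54 × 9.81 × sin23.6° / 2 ≈ 4.99 N.

f ≈ 4.99 N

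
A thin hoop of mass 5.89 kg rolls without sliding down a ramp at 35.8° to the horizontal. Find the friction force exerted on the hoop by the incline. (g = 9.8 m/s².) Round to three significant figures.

f ≈ 16.9 N

With I = MR², the ratio k = I/(MR²) is 1.
Along the incline Mg sinθ − f = Ma, and torque about the center fR = Iα = kMR²(a/R) gives f = kMa.
Combining, a = g sinθ/(1+k) and f = kMa = kMg sinθ/(1+k).
f = 1 × 5.89 × 9.8 × sin35.8° / 2 ≈ 16.9 N.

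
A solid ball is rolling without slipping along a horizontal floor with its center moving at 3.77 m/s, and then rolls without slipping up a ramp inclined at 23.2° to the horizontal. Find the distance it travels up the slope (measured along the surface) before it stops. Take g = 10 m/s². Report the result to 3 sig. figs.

For this body I = (2/5)MR², i.e. k = I/(MR²) = 0.4.
The rolling condition ω = v/R makes the rotational term ½I(v/R)² = ½kMv², so KE_total = ½(1+k)Mv² = (7/10)Mv².
Setting this equal to Mgh gives the vertical rise h = (1+k)v₀²/(2g) = 1.4×3.77²/(2×10) = 0.9949 m.
The distance along the slope is d = h/sinθ = 0.9949/sin23.2° ≈ 2.53 m.

d ≈ 2.53 m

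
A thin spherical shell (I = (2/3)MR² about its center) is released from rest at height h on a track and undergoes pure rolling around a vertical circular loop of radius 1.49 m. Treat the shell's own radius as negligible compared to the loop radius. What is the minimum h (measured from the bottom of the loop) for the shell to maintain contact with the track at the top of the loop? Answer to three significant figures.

h_min ≈ 4.22 m

With I = (2/3)MR², the ratio k = I/(MR²) is 2/3.
At the top, contact is just lost when gravity alone supplies the centripetal force: Mg = Mv_top²/r, i.e. v_top² = gr.
With ω = v/R, the kinetic energy at speed v is ½(1+k)Mv² = (5/6)Mv².
Energy conservation from release (height h) to the top (height 2r): Mgh = Mg(2r) + (5/6)M·gr.
Thus h_min = 2r + (1+k)r/2 = r(2 + 1.667/2) = 1.49 × 2.833 ≈ 4.22 m.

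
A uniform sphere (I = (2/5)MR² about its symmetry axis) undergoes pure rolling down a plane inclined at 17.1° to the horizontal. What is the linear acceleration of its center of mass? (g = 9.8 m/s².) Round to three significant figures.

a ≈ 2.06 m/s²

The moment of inertia is (2/5)MR², giving k ≡ I/(MR²) = 0.4.
Translational: Mg sinθ − f = Ma. Rotational about the CM: fR = Iα = kMRa, so f = kMa.
Eliminating f: Mg sinθ = (1+k)Ma, so a = g sinθ/(1+k) = 9.8 × sin17.1° / 1.4 ≈ 2.06 m/s².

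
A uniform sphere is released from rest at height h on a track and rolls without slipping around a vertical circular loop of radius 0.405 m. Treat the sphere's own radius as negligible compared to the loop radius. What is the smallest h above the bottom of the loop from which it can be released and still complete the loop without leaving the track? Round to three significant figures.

Here I = (2/5)MR², so the shape factor k = I/(MR²) = 0.4.
At the top, contact is just lost when gravity alone supplies the centripetal force: Mg = Mv_top²/r, i.e. v_top² = gr.
With ω = v/R, the kinetic energy at speed v is ½(1+k)Mv² = (7/10)Mv².
Energy conservation from release (height h) to the top (height 2r): Mgh = Mg(2r) + (7/10)M·gr.
Thus h_min = 2r + (1+k)r/2 = r(2 + 1.4/2) = 0.405 × 2.7 ≈ 1.09 m.

h_min ≈ 1.09 m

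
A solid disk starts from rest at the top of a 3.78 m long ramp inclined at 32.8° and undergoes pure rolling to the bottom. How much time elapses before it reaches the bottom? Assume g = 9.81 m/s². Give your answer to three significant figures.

With I = (1/2)MR², the ratio k = I/(MR²) is 0.5.
Along the incline Mg sinθ − f = Ma, and torque about the center fR = Iα = kMR²(a/R) gives f = kMa.
Hence a = g sinθ/(1+k) = 9.81×sin32.8°/1.5 = 3.543 m/s².
Starting from rest, L = ½at², so t = √(2L/a) = √(2×3.78/3.543) ≈ 1.46 s.

t ≈ 1.46 s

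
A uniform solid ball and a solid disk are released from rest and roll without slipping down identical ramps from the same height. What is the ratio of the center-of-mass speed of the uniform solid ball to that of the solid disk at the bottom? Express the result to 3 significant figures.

Each satisfies Mgh = ½(1+k)Mv² with k = I/(MR²), so v ∝ 1/√(1+k).
For the uniform solid ball k = 0.4; for the solid disk k = 0.5.
v₁/v₂ = √((1+k₂)/(1+k₁)) = √(1.5/1.4) ≈ 1.04.

v_ratio ≈ 1.04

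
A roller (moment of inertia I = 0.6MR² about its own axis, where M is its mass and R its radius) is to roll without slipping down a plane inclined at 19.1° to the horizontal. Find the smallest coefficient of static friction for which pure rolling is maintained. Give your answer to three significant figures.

Here I = 0.6MR², so the shape factor k = I/(MR²) = 0.6.
Newton's second law down the slope: Mg sinθ − f = Ma. The torque equation fR = Iα (with α = a/R) gives f = kMa.
These give a = g sinθ/(1+k) and the required friction f = kMg sinθ/(1+k).
The normal force is N = Mg cosθ, so μ_min = f/N = k tanθ/(1+k).
μ_min = 0.6 × tan19.1° / 1.6 ≈ 0.130.

μ_min ≈ 0.130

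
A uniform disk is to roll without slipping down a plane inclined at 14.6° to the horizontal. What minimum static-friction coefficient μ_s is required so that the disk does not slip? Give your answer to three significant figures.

With I = (1/2)MR², the ratio k = I/(MR²) is 0.5.
Newton's second law down the slope: Mg sinθ − f = Ma. The torque equation fR = Iα (with α = a/R) gives f = kMa.
These give a = g sinθ/(1+k) and the required friction f = kMg sinθ/(1+k).
The normal force is N = Mg cosθ, so μ_min = f/N = k tanθ/(1+k).
μ_min = 0.5 × tan14.6° / 1.5 ≈ 0.0868.

μ_min ≈ 0.0868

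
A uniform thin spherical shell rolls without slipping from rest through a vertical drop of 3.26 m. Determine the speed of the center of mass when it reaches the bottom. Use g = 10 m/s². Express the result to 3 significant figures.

v ≈ 6.25 m/s

With I = (2/3)MR², the ratio k = I/(MR²) is 2/3.
Since it rolls without slipping, ω = v/R and KE = ½Mv² + ½Iω² = ½(1+k)Mv² = (5/6)Mv².
Energy conservation: Mgh = (5/6)Mv², so v = √(2gh/(1+k)) = √(2 × 10 × 3.26 / 1.667) ≈ 6.25 m/s.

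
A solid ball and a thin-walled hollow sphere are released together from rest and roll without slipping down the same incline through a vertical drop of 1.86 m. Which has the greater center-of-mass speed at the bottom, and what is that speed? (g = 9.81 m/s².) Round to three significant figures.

the solid ball, at v ≈ 5.11 m/s

For rolling without slipping, Mgh = ½(1+k)Mv² where k = I/(MR²), so v = √(2gh/(1+k)).
Solid ball: k = 0.4, giving v = √(2×9.81×1.86/1.4) = 5.106 m/s.
Thin-walled hollow sphere: k = 2/3, giving v = √(2×9.81×1.86/1.667) = 4.679 m/s.
The smaller k wins: the solid ball, at ≈ 5.11 m/s.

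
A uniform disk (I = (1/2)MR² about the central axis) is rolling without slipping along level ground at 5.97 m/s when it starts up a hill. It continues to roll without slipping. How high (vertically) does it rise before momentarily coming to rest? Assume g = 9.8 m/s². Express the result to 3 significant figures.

The moment of inertia is (1/2)MR², giving k ≡ I/(MR²) = 0.5.
Since it rolls without slipping, ω = v/R and KE = ½Mv² + ½Iω² = ½(1+k)Mv² = (3/4)Mv².
All of this converts to potential energy at the highest point: (3/4)Mv₀² = Mgh.
Thus h = (1+k)v₀²/(2g) = 1.5 × 5.97² / (2 × 9.8) ≈ 2.73 m.

h ≈ 2.73 m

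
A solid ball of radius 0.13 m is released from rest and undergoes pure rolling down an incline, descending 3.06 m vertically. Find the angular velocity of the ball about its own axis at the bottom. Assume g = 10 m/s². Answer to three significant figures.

For this body I = (2/5)MR², i.e. k = I/(MR²) = 0.4.
Rolling without slipping gives ω = v/R, so the total kinetic energy is ½Mv² + ½Iω² = ½(1+k)Mv² = (7/10)Mv².
Energy conservation Mgh = ½(1+k)Mv² gives v = √(2gh/(1+k)) = √(2 × 10 × 3.06 / 1.4) = 6.612 m/s.
Then ω = v/R = 6.612 / 0.13 ≈ 50.9 rad/s.

ω ≈ 50.9 rad/s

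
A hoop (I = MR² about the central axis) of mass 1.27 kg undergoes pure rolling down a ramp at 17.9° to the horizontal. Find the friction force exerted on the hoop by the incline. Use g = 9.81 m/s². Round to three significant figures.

f ≈ 1.91 N

Here I = MR², so the shape factor k = I/(MR²) = 1.
Along the incline Mg sinθ − f = Ma, and torque about the center fR = Iα = kMR²(a/R) gives f = kMa.
Combining, a = g sinθ/(1+k) and f = kMa = kMg sinθ/(1+k).
f = 1 × 1.27 × 9.81 × sin17.9° / 2 ≈ 1.91 N.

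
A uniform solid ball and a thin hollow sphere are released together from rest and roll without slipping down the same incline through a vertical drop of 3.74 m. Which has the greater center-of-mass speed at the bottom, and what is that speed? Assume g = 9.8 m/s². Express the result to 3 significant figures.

For rolling without slipping, Mgh = ½(1+k)Mv² where k = I/(MR²), so v = √(2gh/(1+k)).
Uniform solid ball: k = 0.4, giving v = √(2×9.8×3.74/1.4) = 7.236 m/s.
Thin hollow sphere: k = 2/3, giving v = √(2×9.8×3.74/1.667) = 6.632 m/s.
The smaller k wins: the uniform solid ball, at ≈ 7.24 m/s.

the uniform solid ball, at v ≈ 7.24 m/s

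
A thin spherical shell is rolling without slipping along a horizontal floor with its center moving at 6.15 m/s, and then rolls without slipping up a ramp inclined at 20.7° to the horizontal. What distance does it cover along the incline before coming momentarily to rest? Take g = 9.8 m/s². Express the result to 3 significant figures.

d ≈ 9.10 m

The moment of inertia is (2/3)MR², giving k ≡ I/(MR²) = 2/3.
Pure rolling means v = ωR; then KE = ½Mv² + ½I(v/R)² = ½(1+k)Mv² = (5/6)Mv².
Setting this equal to Mgh gives the vertical rise h = (1+k)v₀²/(2g) = 1.667×6.15²/(2×9.8) = 3.216 m.
Along the incline, d = h/sinθ = 3.216/sin20.7° ≈ 9.10 m.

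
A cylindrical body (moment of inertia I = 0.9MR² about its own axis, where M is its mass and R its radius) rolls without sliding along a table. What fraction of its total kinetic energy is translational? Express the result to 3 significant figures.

The moment of inertia is 0.9MR², giving k ≡ I/(MR²) = 0.9.
Since ω = v/R, the translational part is ½Mv² and the rotational part is ½I(v/R)² = ½kMv²; the total is ½(1+k)Mv².
The translational fraction is therefore 1/(1+k) = 1/1.9 ≈ 0.526.

fraction ≈ 0.526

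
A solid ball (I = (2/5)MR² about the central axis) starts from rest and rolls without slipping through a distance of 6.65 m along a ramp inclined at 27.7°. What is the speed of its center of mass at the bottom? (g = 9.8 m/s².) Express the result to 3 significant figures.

v ≈ 6.58 m/s

The moment of inertia is (2/5)MR², giving k ≡ I/(MR²) = 0.4.
Pure rolling means v = ωR; then KE = ½Mv² + ½I(v/R)² = ½(1+k)Mv² = (7/10)Mv².
The vertical drop is h = L sinθ = 6.65 × sin27.7° = 3.091 m.
Setting Mgh = (7/10)Mv² gives v = √(2gh/(1+k)) = √(2·9.8·3.091/1.4) ≈ 6.58 m/s.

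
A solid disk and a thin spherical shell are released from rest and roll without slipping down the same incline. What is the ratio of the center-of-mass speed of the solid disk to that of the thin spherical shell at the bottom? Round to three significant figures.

Each satisfies Mgh = ½(1+k)Mv² with k = I/(MR²), so v ∝ 1/√(1+k).
For the solid disk k = 0.5; for the thin spherical shell k = 2/3.
v₁/v₂ = √((1+k₂)/(1+k₁)) = √(1.667/1.5) ≈ 1.05.

v_ratio ≈ 1.05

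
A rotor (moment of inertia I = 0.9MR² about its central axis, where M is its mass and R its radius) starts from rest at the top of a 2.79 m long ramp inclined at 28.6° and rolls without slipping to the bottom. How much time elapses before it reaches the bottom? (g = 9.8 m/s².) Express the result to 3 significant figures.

t ≈ 1.50 s

With I = 0.9MR², the ratio k = I/(MR²) is 0.9.
Along the incline Mg sinθ − f = Ma, and torque about the center fR = Iα = kMR²(a/R) gives f = kMa.
Hence a = g sinθ/(1+k) = 9.8×sin28.6°/1.9 = 2.469 m/s².
Starting from rest, L = ½at², so t = √(2L/a) = √(2×2.79/2.469) ≈ 1.50 s.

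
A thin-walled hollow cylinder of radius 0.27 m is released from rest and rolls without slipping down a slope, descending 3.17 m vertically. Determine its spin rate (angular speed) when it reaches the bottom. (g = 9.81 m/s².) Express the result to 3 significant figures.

Here I = MR², so the shape factor k = I/(MR²) = 1.
Since it rolls without slipping, ω = v/R and KE = ½Mv² + ½Iω² = ½(1+k)Mv² = Mv².
Energy conservation Mgh = ½(1+k)Mv² gives v = √(2gh/(1+k)) = √(2 × 9.81 × 3.17 / 2) = 5.577 m/s.
Then ω = v/R = 5.577 / 0.27 ≈ 20.7 rad/s.

ω ≈ 20.7 rad/s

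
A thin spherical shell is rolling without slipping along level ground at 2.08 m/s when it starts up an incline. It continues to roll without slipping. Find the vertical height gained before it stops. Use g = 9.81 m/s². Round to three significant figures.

With I = (2/3)MR², the ratio k = I/(MR²) is 2/3.
Since it rolls without slipping, ω = v/R and KE = ½Mv² + ½Iω² = ½(1+k)Mv² = (5/6)Mv².
All of this converts to potential energy at the highest point: (5/6)Mv₀² = Mgh.
Thus h = (1+k)v₀²/(2g) = 1.667 × 2.08² / (2 × 9.81) ≈ 0.368 m.

h ≈ 0.368 m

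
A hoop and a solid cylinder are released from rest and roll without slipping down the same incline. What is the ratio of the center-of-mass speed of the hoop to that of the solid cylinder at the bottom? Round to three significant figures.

v_ratio ≈ 0.866

Each satisfies Mgh = ½(1+k)Mv² with k = I/(MR²), so v ∝ 1/√(1+k).
For the hoop k = 1; for the solid cylinder k = 0.5.
v₁/v₂ = √((1+k₂)/(1+k₁)) = √(1.5/2) ≈ 0.866.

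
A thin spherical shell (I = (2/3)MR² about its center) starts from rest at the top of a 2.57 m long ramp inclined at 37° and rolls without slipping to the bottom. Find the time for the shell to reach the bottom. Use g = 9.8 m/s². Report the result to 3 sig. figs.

With I = (2/3)MR², the ratio k = I/(MR²) is 2/3.
Translational: Mg sinθ − f = Ma. Rotational about the CM: fR = Iα = kMRa, so f = kMa.
Hence a = g sinθ/(1+k) = 9.8×sin37°/1.667 = 3.539 m/s².
With constant a from rest, t = √(2L/a) = √(2·2.57/3.539) ≈ 1.21 s.

t ≈ 1.21 s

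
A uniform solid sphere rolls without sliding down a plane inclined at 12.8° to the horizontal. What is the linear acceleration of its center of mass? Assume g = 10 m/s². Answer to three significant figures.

a ≈ 1.58 m/s²

The moment of inertia is (2/5)MR², giving k ≡ I/(MR²) = 0.4.
Along the incline Mg sinθ − f = Ma, and torque about the center fR = Iα = kMR²(a/R) gives f = kMa.
Eliminating f: Mg sinθ = (1+k)Ma, so a = g sinθ/(1+k) = 10 × sin12.8° / 1.4 ≈ 1.58 m/s².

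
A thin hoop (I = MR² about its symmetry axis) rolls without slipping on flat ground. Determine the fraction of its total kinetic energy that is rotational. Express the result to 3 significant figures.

The moment of inertia is MR², giving k ≡ I/(MR²) = 1.
With ω = v/R, KE_trans = ½Mv² and KE_rot = ½Iω² = ½kMv², so KE_total = ½(1+k)Mv².
The rotational fraction is therefore k/(1+k) = 1/2 ≈ 0.500.

fraction ≈ 0.500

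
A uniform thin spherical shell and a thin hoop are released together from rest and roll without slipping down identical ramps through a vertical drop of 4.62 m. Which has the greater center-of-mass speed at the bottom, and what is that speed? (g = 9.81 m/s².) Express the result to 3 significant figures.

For rolling without slipping, Mgh = ½(1+k)Mv² where k = I/(MR²), so v = √(2gh/(1+k)).
Uniform thin spherical shell: k = 2/3, giving v = √(2×9.81×4.62/1.667) = 7.375 m/s.
Thin hoop: k = 1, giving v = √(2×9.81×4.62/2) = 6.732 m/s.
The smaller k wins: the uniform thin spherical shell, at ≈ 7.37 m/s.

the uniform thin spherical shell, at v ≈ 7.37 m/s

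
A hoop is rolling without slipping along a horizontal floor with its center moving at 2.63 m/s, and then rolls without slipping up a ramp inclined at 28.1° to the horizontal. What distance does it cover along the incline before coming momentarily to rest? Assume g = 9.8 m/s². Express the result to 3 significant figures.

d ≈ 1.50 m

With I = MR², the ratio k = I/(MR²) is 1.
Rolling without slipping gives ω = v/R, so the total kinetic energy is ½Mv² + ½Iω² = ½(1+k)Mv² = Mv².
Setting this equal to Mgh gives the vertical rise h = (1+k)v₀²/(2g) = 2×2.63²/(2×9.8) = 0.7058 m.
The distance along the slope is d = h/sinθ = 0.7058/sin28.1° ≈ 1.50 m.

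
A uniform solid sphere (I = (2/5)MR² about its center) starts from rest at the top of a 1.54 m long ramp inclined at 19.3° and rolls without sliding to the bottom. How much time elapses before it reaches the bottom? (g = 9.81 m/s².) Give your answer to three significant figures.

With I = (2/5)MR², the ratio k = I/(MR²) is 0.4.
Translational: Mg sinθ − f = Ma. Rotational about the CM: fR = Iα = kMRa, so f = kMa.
Hence a = g sinθ/(1+k) = 9.81×sin19.3°/1.4 = 2.316 m/s².
Starting from rest, L = ½at², so t = √(2L/a) = √(2×1.54/2.316) ≈ 1.15 s.

t ≈ 1.15 s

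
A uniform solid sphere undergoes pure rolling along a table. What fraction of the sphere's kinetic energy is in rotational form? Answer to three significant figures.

fraction ≈ 0.286

For this body I = (2/5)MR², i.e. k = I/(MR²) = 0.4.
With ω = v/R, KE_trans = ½Mv² and KE_rot = ½Iω² = ½kMv², so KE_total = ½(1+k)Mv².
The rotational fraction is therefore k/(1+k) = 0.4/1.4 ≈ 0.286.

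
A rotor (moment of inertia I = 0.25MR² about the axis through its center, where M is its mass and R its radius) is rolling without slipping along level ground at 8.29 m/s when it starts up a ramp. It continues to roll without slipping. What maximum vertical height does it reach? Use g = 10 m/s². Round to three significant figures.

h ≈ 4.30 m

For this body I = 0.25MR², i.e. k = I/(MR²) = 0.25.
Since it rolls without slipping, ω = v/R and KE = ½Mv² + ½Iω² = ½(1+k)Mv² = (5/8)Mv².
At the top the kinetic energy is zero, so (5/8)Mv₀² = Mgh.
Thus h = (1+k)v₀²/(2g) = 1.25 × 8.29² / (2 × 10) ≈ 4.30 m.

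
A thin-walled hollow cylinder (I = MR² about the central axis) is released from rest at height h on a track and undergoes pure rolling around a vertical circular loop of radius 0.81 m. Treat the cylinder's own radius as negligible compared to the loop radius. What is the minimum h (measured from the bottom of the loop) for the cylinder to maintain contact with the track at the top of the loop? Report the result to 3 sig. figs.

h_min ≈ 2.43 m

The moment of inertia is MR², giving k ≡ I/(MR²) = 1.
At the top of the loop, the minimum-contact condition is Mg = Mv_top²/r, so v_top² = gr.
With ω = v/R, the kinetic energy at speed v is ½(1+k)Mv² = Mv².
Energy conservation from release (height h) to the top (height 2r): Mgh = Mg(2r) + M·gr.
Thus h_min = 2r + (1+k)r/2 = r(2 + 2/2) = 0.81 × 3 ≈ 2.43 m.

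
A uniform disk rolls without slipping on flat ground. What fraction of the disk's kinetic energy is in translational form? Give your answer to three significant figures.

fraction ≈ 0.667

Here I = (1/2)MR², so the shape factor k = I/(MR²) = 0.5.
Since ω = v/R, the translational part is ½Mv² and the rotational part is ½I(v/R)² = ½kMv²; the total is ½(1+k)Mv².
The translational fraction is therefore 1/(1+k) = 1/1.5 ≈ 0.667.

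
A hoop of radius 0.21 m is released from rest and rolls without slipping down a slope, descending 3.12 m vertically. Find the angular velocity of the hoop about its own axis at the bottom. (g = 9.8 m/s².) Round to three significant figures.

With I = MR², the ratio k = I/(MR²) is 1.
Since it rolls without slipping, ω = v/R and KE = ½Mv² + ½Iω² = ½(1+k)Mv² = Mv².
Energy conservation Mgh = ½(1+k)Mv² gives v = √(2gh/(1+k)) = √(2 × 9.8 × 3.12 / 2) = 5.53 m/s.
The angular speed follows from ω = v/R = 5.53/0.21 ≈ 26.3 rad/s.

ω ≈ 26.3 rad/s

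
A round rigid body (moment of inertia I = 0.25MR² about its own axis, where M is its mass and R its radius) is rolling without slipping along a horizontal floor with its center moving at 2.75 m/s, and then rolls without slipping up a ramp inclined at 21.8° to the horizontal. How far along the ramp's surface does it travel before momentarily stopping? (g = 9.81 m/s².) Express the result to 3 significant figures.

d ≈ 1.30 m

For this body I = 0.25MR², i.e. k = I/(MR²) = 0.25.
Rolling without slipping gives ω = v/R, so the total kinetic energy is ½Mv² + ½Iω² = ½(1+k)Mv² = (5/8)Mv².
Setting this equal to Mgh gives the vertical rise h = (1+k)v₀²/(2g) = 1.25×2.75²/(2×9.81) = 0.4818 m.
The distance along the slope is d = h/sinθ = 0.4818/sin21.8° ≈ 1.30 m.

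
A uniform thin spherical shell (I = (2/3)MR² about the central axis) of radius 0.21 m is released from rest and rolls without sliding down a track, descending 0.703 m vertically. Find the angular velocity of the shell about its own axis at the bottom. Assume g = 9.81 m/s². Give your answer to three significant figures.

ω ≈ 13.7 rad/s

With I = (2/3)MR², the ratio k = I/(MR²) is 2/3.
The rolling condition ω = v/R makes the rotational term ½I(v/R)² = ½kMv², so KE_total = ½(1+k)Mv² = (5/6)Mv².
Energy conservation Mgh = ½(1+k)Mv² gives v = √(2gh/(1+k)) = √(2 × 9.81 × 0.703 / 1.667) = 2.877 m/s.
Then ω = v/R = 2.877 / 0.21 ≈ 13.7 rad/s.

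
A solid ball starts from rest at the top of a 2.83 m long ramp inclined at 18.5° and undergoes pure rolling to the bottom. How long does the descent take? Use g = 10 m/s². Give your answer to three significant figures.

t ≈ 1.58 s

For this body I = (2/5)MR², i.e. k = I/(MR²) = 0.4.
Translational: Mg sinθ − f = Ma. Rotational about the CM: fR = Iα = kMRa, so f = kMa.
Hence a = g sinθ/(1+k) = 10×sin18.5°/1.4 = 2.266 m/s².
Starting from rest, L = ½at², so t = √(2L/a) = √(2×2.83/2.266) ≈ 1.58 s.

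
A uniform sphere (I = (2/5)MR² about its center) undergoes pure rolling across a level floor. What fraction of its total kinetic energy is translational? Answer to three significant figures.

With I = (2/5)MR², the ratio k = I/(MR²) is 0.4.
Since ω = v/R, the translational part is ½Mv² and the rotational part is ½I(v/R)² = ½kMv²; the total is ½(1+k)Mv².
The translational fraction is therefore 1/(1+k) = 1/1.4 ≈ 0.714.

fraction ≈ 0.714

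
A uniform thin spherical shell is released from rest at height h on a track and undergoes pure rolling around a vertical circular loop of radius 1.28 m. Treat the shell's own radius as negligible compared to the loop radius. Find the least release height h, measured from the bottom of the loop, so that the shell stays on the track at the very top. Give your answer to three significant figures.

For this body I = (2/3)MR², i.e. k = I/(MR²) = 2/3.
At the top of the loop, the minimum-contact condition is Mg = Mv_top²/r, so v_top² = gr.
With ω = v/R, the kinetic energy at speed v is ½(1+k)Mv² = (5/6)Mv².
Energy conservation from release (height h) to the top (height 2r): Mgh = Mg(2r) + (5/6)M·gr.
Thus h_min = 2r + (1+k)r/2 = r(2 + 1.667/2) = 1.28 × 2.833 ≈ 3.63 m.

h_min ≈ 3.63 m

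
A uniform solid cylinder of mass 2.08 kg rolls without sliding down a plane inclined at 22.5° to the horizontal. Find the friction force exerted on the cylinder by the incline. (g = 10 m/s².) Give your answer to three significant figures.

f ≈ 2.65 N

With I = (1/2)MR², the ratio k = I/(MR²) is 0.5.
Newton's second law down the slope: Mg sinθ − f = Ma. The torque equation fR = Iα (with α = a/R) gives f = kMa.
Combining, a = g sinθ/(1+k) and f = kMa = kMg sinθ/(1+k).
f = 0.5 × 2.08 × 10 × sin22.5° / 1.5 ≈ 2.65 N.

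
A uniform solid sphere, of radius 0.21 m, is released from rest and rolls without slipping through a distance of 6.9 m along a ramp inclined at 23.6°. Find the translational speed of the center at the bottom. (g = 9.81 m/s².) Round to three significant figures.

The moment of inertia is (2/5)MR², giving k ≡ I/(MR²) = 0.4.
Since it rolls without slipping, ω = v/R and KE = ½Mv² + ½Iω² = ½(1+k)Mv² = (7/10)Mv².
The vertical drop is h = L sinθ = 6.9 × sin23.6° = 2.762 m.
Energy conservation: Mgh = (7/10)Mv², so v = √(2gh/(1+k)) = √(2 × 9.81 × 2.762 / 1.4) ≈ 6.22 m/s.

v ≈ 6.22 m/s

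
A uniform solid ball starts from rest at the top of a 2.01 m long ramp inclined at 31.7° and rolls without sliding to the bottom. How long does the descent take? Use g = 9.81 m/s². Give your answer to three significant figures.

t ≈ 1.04 s

The moment of inertia is (2/5)MR², giving k ≡ I/(MR²) = 0.4.
Newton's second law down the slope: Mg sinθ − f = Ma. The torque equation fR = Iα (with α = a/R) gives f = kMa.
Hence a = g sinθ/(1+k) = 9.81×sin31.7°/1.4 = 3.682 m/s².
Starting from rest, L = ½at², so t = √(2L/a) = √(2×2.01/3.682) ≈ 1.04 s.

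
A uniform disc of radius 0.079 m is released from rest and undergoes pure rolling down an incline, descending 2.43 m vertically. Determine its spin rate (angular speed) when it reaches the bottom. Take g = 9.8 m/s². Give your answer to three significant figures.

Here I = (1/2)MR², so the shape factor k = I/(MR²) = 0.5.
The rolling condition ω = v/R makes the rotational term ½I(v/R)² = ½kMv², so KE_total = ½(1+k)Mv² = (3/4)Mv².
Energy conservation Mgh = ½(1+k)Mv² gives v = √(2gh/(1+k)) = √(2 × 9.8 × 2.43 / 1.5) = 5.635 m/s.
Then ω = v/R = 5.635 / 0.079 ≈ 71.3 rad/s.

ω ≈ 71.3 rad/s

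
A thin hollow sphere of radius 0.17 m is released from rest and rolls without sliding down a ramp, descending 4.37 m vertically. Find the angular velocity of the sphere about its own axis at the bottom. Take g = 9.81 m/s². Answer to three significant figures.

With I = (2/3)MR², the ratio k = I/(MR²) is 2/3.
Rolling without slipping gives ω = v/R, so the total kinetic energy is ½Mv² + ½Iω² = ½(1+k)Mv² = (5/6)Mv².
Energy conservation Mgh = ½(1+k)Mv² gives v = √(2gh/(1+k)) = √(2 × 9.81 × 4.37 / 1.667) = 7.172 m/s.
Then ω = v/R = 7.172 / 0.17 ≈ 42.2 rad/s.

ω ≈ 42.2 rad/s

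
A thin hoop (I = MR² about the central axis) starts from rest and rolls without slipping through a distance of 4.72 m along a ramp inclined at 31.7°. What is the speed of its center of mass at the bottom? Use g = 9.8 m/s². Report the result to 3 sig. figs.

v ≈ 4.93 m/s

Here I = MR², so the shape factor k = I/(MR²) = 1.
Rolling without slipping gives ω = v/R, so the total kinetic energy is ½Mv² + ½Iω² = ½(1+k)Mv² = Mv².
The vertical drop is h = L sinθ = 4.72 × sin31.7° = 2.48 m.
Setting Mgh = Mv² gives v = √(2gh/(1+k)) = √(2·9.8·2.48/2) ≈ 4.93 m/s.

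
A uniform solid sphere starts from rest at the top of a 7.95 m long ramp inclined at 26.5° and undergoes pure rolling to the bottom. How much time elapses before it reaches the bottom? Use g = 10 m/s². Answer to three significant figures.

For this body I = (2/5)MR², i.e. k = I/(MR²) = 0.4.
Along the incline Mg sinθ − f = Ma, and torque about the center fR = Iα = kMR²(a/R) gives f = kMa.
Hence a = g sinθ/(1+k) = 10×sin26.5°/1.4 = 3.187 m/s².
Starting from rest, L = ½at², so t = √(2L/a) = √(2×7.95/3.187) ≈ 2.23 s.

t ≈ 2.23 s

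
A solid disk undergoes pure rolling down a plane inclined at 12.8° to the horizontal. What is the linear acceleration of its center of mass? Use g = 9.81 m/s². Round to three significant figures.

a ≈ 1.45 m/s²

With I = (1/2)MR², the ratio k = I/(MR²) is 0.5.
Newton's second law down the slope: Mg sinθ − f = Ma. The torque equation fR = Iα (with α = a/R) gives f = kMa.
Eliminating f: Mg sinθ = (1+k)Ma, so a = g sinθ/(1+k) = 9.81 × sin12.8° / 1.5 ≈ 1.45 m/s².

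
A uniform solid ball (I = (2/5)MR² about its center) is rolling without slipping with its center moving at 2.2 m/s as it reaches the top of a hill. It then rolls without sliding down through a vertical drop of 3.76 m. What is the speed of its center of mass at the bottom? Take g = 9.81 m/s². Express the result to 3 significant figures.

Here I = (2/5)MR², so the shape factor k = I/(MR²) = 0.4.
Since it rolls without slipping, ω = v/R and KE = ½Mv² + ½Iω² = ½(1+k)Mv² = (7/10)Mv².
Energy conservation: (7/10)Mv₀² + Mgh = (7/10)Mv², so v² = v₀² + 2gh/(1+k).
v = √(2.2² + 2×9.81×3.76/1.4) = √57.53 ≈ 7.59 m/s.

v ≈ 7.59 m/s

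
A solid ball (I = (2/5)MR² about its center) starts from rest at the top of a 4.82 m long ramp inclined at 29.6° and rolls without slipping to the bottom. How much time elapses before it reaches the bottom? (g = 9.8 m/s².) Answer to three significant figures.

t ≈ 1.67 s

The moment of inertia is (2/5)MR², giving k ≡ I/(MR²) = 0.4.
Translational: Mg sinθ − f = Ma. Rotational about the CM: fR = Iα = kMRa, so f = kMa.
Hence a = g sinθ/(1+k) = 9.8×sin29.6°/1.4 = 3.458 m/s².
With constant a from rest, t = √(2L/a) = √(2·4.82/3.458) ≈ 1.67 s.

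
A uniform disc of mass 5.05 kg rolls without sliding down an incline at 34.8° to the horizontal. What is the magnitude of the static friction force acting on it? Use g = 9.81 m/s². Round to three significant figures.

Here I = (1/2)MR², so the shape factor k = I/(MR²) = 0.5.
Translational: Mg sinθ − f = Ma. Rotational about the CM: fR = Iα = kMRa, so f = kMa.
Combining, a = g sinθ/(1+k) and f = kMa = kMg sinθ/(1+k).
f = 0.5 × 5.05 × 9.81 × sin34.8° / 1.5 ≈ 9.42 N.

f ≈ 9.42 N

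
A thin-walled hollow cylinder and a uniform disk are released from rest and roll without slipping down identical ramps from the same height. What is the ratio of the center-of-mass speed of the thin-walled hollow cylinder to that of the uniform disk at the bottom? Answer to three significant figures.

v_ratio ≈ 0.866

Each satisfies Mgh = ½(1+k)Mv² with k = I/(MR²), so v ∝ 1/√(1+k).
For the thin-walled hollow cylinder k = 1; for the uniform disk k = 0.5.
v₁/v₂ = √((1+k₂)/(1+k₁)) = √(1.5/2) ≈ 0.866.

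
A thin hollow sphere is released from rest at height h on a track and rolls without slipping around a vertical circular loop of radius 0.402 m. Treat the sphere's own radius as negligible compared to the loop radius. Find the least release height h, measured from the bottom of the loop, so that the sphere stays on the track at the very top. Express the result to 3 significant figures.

The moment of inertia is (2/3)MR², giving k ≡ I/(MR²) = 2/3.
At the top, contact is just lost when gravity alone supplies the centripetal force: Mg = Mv_top²/r, i.e. v_top² = gr.
With ω = v/R, the kinetic energy at speed v is ½(1+k)Mv² = (5/6)Mv².
Energy conservation from release (height h) to the top (height 2r): Mgh = Mg(2r) + (5/6)M·gr.
Thus h_min = 2r + (1+k)r/2 = r(2 + 1.667/2) = 0.402 × 2.833 ≈ 1.14 m.

h_min ≈ 1.14 m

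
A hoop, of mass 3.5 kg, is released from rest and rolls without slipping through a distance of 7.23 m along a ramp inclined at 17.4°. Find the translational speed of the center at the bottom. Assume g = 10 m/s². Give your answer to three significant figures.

v ≈ 4.65 m/s

For this body I = MR², i.e. k = I/(MR²) = 1.
Pure rolling means v = ωR; then KE = ½Mv² + ½I(v/R)² = ½(1+k)Mv² = Mv².
The vertical drop is h = L sinθ = 7.23 × sin17.4° = 2.162 m.
Setting Mgh = Mv² gives v = √(2gh/(1+k)) = √(2·10·2.162/2) ≈ 4.65 m/s.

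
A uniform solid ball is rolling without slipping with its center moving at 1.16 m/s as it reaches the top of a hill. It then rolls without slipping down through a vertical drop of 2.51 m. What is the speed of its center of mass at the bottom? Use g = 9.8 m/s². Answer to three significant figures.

v ≈ 6.04 m/s

With I = (2/5)MR², the ratio k = I/(MR²) is 0.4.
Rolling without slipping gives ω = v/R, so the total kinetic energy is ½Mv² + ½Iω² = ½(1+k)Mv² = (7/10)Mv².
Conserving energy between top and bottom: (7/10)Mv² = (7/10)Mv₀² + Mgh, hence v² = v₀² + 2gh/(1+k).
v = √(1.16² + 2×9.8×2.51/1.4) = √36.49 ≈ 6.04 m/s.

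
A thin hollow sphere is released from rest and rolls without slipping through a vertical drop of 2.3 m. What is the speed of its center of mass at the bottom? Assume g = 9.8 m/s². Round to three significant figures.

v ≈ 5.20 m/s

With I = (2/3)MR², the ratio k = I/(MR²) is 2/3.
Since it rolls without slipping, ω = v/R and KE = ½Mv² + ½Iω² = ½(1+k)Mv² = (5/6)Mv².
Energy conservation: Mgh = (5/6)Mv², so v = √(2gh/(1+k)) = √(2 × 9.8 × 2.3 / 1.667) ≈ 5.20 m/s.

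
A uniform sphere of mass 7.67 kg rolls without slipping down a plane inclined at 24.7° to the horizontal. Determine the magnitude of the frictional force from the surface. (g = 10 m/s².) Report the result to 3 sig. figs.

f ≈ 9.16 N

The moment of inertia is (2/5)MR², giving k ≡ I/(MR²) = 0.4.
Along the incline Mg sinθ − f = Ma, and torque about the center fR = Iα = kMR²(a/R) gives f = kMa.
Combining, a = g sinθ/(1+k) and f = kMa = kMg sinθ/(1+k).
f = 0.4 × 7.67 × 10 × sin24.7° / 1.4 ≈ 9.16 N.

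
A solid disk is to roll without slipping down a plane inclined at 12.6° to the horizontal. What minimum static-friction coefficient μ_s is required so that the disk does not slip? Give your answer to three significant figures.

μ_min ≈ 0.0745

The moment of inertia is (1/2)MR², giving k ≡ I/(MR²) = 0.5.
Along the incline Mg sinθ − f = Ma, and torque about the center fR = Iα = kMR²(a/R) gives f = kMa.
These give a = g sinθ/(1+k) and the required friction f = kMg sinθ/(1+k).
With N = Mg cosθ, the no-slip condition f ≤ μN gives μ_min = f/N = k tanθ/(1+k).
μ_min = 0.5 × tan12.6° / 1.5 ≈ 0.0745.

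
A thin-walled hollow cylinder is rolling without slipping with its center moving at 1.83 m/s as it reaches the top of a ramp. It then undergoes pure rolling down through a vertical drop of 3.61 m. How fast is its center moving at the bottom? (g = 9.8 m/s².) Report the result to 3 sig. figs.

With I = MR², the ratio k = I/(MR²) is 1.
Rolling without slipping gives ω = v/R, so the total kinetic energy is ½Mv² + ½Iω² = ½(1+k)Mv² = Mv².
Energy conservation: Mv₀² + Mgh = Mv², so v² = v₀² + 2gh/(1+k).
v = √(1.83² + 2×9.8×3.61/2) = √38.73 ≈ 6.22 m/s.

v ≈ 6.22 m/s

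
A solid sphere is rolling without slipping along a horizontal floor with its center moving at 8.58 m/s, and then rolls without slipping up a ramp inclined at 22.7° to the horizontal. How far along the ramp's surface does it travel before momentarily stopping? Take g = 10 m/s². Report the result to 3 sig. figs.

d ≈ 13.4 m

With I = (2/5)MR², the ratio k = I/(MR²) is 0.4.
The rolling condition ω = v/R makes the rotational term ½I(v/R)² = ½kMv², so KE_total = ½(1+k)Mv² = (7/10)Mv².
Setting this equal to Mgh gives the vertical rise h = (1+k)v₀²/(2g) = 1.4×8.58²/(2×10) = 5.153 m.
The distance along the slope is d = h/sinθ = 5.153/sin22.7° ≈ 13.4 m.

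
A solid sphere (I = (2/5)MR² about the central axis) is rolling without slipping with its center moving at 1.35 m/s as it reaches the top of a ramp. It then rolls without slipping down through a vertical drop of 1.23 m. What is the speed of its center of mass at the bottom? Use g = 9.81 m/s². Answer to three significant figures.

Here I = (2/5)MR², so the shape factor k = I/(MR²) = 0.4.
Rolling without slipping gives ω = v/R, so the total kinetic energy is ½Mv² + ½Iω² = ½(1+k)Mv² = (7/10)Mv².
Energy conservation: (7/10)Mv₀² + Mgh = (7/10)Mv², so v² = v₀² + 2gh/(1+k).
v = √(1.35² + 2×9.81×1.23/1.4) = √19.06 ≈ 4.37 m/s.

v ≈ 4.37 m/s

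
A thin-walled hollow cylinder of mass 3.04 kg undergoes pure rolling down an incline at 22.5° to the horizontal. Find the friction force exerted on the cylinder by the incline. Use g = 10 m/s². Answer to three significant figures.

f ≈ 5.82 N

The moment of inertia is MR², giving k ≡ I/(MR²) = 1.
Translational: Mg sinθ − f = Ma. Rotational about the CM: fR = Iα = kMRa, so f = kMa.
Combining, a = g sinθ/(1+k) and f = kMa = kMg sinθ/(1+k).
f = 1 × 3.04 × 10 × sin22.5° / 2 ≈ 5.82 N.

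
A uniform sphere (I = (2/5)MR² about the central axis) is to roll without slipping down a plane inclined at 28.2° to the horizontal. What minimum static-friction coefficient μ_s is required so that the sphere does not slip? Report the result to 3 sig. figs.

With I = (2/5)MR², the ratio k = I/(MR²) is 0.4.
Along the incline Mg sinθ − f = Ma, and torque about the center fR = Iα = kMR²(a/R) gives f = kMa.
These give a = g sinθ/(1+k) and the required friction f = kMg sinθ/(1+k).
With N = Mg cosθ, the no-slip condition f ≤ μN gives μ_min = f/N = k tanθ/(1+k).
μ_min = 0.4 × tan28.2° / 1.4 ≈ 0.153.

μ_min ≈ 0.153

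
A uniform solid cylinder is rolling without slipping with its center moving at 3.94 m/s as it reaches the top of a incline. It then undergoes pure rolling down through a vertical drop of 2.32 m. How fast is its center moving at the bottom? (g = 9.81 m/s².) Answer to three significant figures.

With I = (1/2)MR², the ratio k = I/(MR²) is 0.5.
The rolling condition ω = v/R makes the rotational term ½I(v/R)² = ½kMv², so KE_total = ½(1+k)Mv² = (3/4)Mv².
Energy conservation: (3/4)Mv₀² + Mgh = (3/4)Mv², so v² = v₀² + 2gh/(1+k).
v = √(3.94² + 2×9.81×2.32/1.5) = √45.87 ≈ 6.77 m/s.

v ≈ 6.77 m/s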